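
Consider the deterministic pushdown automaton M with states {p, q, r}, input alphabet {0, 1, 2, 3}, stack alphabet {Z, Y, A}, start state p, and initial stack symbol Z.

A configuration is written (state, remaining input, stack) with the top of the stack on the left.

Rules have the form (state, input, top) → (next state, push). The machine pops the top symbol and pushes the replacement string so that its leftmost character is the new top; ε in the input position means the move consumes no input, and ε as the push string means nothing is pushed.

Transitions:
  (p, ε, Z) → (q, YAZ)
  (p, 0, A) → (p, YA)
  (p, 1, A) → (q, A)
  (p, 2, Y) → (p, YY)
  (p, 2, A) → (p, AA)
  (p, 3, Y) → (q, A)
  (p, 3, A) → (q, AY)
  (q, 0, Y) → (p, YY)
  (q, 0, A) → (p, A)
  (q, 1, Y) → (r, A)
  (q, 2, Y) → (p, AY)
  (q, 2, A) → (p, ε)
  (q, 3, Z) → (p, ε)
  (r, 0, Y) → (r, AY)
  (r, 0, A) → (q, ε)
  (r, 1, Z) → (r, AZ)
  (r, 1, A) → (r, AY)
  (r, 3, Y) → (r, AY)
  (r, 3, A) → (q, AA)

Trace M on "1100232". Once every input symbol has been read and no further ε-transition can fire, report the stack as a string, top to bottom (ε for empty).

(p, 1100232, Z) ⊢ (q, 1100232, YAZ) ⊢ (r, 100232, AAZ) ⊢ (r, 00232, AYAZ) ⊢ (q, 0232, YAZ) ⊢ (p, 232, YYAZ) ⊢ (p, 32, YYYAZ) ⊢ (q, 2, AYYAZ) ⊢ (p, ε, YYAZ)
All input consumed in state p with stack YYAZ.

YYAZ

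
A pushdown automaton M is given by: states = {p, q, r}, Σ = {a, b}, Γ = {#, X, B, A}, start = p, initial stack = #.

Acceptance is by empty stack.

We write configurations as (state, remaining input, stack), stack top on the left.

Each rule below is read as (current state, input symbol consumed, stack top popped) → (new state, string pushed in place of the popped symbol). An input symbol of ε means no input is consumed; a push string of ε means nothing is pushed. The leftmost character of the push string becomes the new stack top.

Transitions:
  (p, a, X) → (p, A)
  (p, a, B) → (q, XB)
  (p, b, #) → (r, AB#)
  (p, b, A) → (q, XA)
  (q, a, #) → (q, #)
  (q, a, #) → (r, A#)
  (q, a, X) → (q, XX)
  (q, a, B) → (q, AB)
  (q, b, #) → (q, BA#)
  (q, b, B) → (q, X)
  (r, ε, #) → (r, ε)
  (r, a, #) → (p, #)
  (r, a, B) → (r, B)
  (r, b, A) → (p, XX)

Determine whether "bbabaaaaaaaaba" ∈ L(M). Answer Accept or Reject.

No computation consumes all input and empties the stack.

Reject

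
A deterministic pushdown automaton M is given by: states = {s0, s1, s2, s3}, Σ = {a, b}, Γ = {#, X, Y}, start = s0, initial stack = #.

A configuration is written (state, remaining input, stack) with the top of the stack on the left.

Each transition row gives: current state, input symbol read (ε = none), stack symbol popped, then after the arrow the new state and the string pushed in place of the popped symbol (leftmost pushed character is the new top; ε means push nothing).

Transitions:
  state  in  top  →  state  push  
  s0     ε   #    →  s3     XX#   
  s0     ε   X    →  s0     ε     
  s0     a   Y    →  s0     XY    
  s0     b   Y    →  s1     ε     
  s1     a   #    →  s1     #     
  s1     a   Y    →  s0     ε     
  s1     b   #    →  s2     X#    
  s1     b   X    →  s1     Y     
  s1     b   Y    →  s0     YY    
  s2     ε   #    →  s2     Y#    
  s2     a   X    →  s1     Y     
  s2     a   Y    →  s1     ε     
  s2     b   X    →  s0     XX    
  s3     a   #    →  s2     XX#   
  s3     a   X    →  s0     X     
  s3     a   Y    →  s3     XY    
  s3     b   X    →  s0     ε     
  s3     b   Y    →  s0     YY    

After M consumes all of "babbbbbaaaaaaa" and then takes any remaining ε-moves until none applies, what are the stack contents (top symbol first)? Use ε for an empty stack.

XX#

(s0, babbbbbaaaaaaa, #) ⊢ (s3, babbbbbaaaaaaa, XX#) ⊢ (s0, abbbbbaaaaaaa, X#) ⊢ (s0, abbbbbaaaaaaa, #) ⊢ (s3, abbbbbaaaaaaa, XX#) ⊢ (s0, bbbbbaaaaaaa, XX#) ⊢ (s0, bbbbbaaaaaaa, X#) ⊢ (s0, bbbbbaaaaaaa, #) ⊢ (s3, bbbbbaaaaaaa, XX#) ⊢ (s0, bbbbaaaaaaa, X#) ⊢ (s0, bbbbaaaaaaa, #) ⊢ (s3, bbbbaaaaaaa, XX#) ⊢ (s0, bbbaaaaaaa, X#) ⊢ (s0, bbbaaaaaaa, #) ⊢ (s3, bbbaaaaaaa, XX#) ⊢ (s0, bbaaaaaaa, X#) ⊢ (s0, bbaaaaaaa, #) ⊢ (s3, bbaaaaaaa, XX#) ⊢ (s0, baaaaaaa, X#) ⊢ (s0, baaaaaaa, #) ⊢ (s3, baaaaaaa, XX#) ⊢ (s0, aaaaaaa, X#) ⊢ (s0, aaaaaaa, #) ⊢ (s3, aaaaaaa, XX#) ⊢ (s0, aaaaaa, XX#) ⊢ (s0, aaaaaa, X#) ⊢ (s0, aaaaaa, #) ⊢ (s3, aaaaaa, XX#) ⊢ (s0, aaaaa, XX#) ⊢ (s0, aaaaa, X#) ⊢ (s0, aaaaa, #) ⊢ (s3, aaaaa, XX#) ⊢ (s0, aaaa, XX#) ⊢ (s0, aaaa, X#) ⊢ (s0, aaaa, #) ⊢ (s3, aaaa, XX#) ⊢ (s0, aaa, XX#) ⊢ (s0, aaa, X#) ⊢ (s0, aaa, #) ⊢ (s3, aaa, XX#) ⊢ (s0, aa, XX#) ⊢ (s0, aa, X#) ⊢ (s0, aa, #) ⊢ (s3, aa, XX#) ⊢ (s0, a, XX#) ⊢ (s0, a, X#) ⊢ (s0, a, #) ⊢ (s3, a, XX#) ⊢ (s0, ε, XX#) ⊢ (s0, ε, X#) ⊢ (s0, ε, #) ⊢ (s3, ε, XX#)
All input consumed in state s3 with stack XX#.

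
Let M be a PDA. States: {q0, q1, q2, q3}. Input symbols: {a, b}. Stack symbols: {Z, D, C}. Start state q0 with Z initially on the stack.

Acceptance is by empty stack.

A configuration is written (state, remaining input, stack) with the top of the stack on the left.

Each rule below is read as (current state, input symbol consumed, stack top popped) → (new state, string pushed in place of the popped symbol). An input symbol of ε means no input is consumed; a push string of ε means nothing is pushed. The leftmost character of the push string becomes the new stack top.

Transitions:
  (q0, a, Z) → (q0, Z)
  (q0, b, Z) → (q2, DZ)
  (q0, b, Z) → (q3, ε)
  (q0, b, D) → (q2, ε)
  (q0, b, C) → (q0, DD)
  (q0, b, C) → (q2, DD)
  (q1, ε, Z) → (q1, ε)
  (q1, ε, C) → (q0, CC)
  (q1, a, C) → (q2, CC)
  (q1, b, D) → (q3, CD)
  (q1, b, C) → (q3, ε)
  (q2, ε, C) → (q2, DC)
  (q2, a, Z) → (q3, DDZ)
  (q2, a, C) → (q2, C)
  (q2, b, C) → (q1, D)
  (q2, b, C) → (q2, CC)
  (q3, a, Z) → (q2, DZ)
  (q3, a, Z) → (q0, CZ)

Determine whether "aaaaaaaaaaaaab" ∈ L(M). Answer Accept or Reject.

One accepting computation: (q0, aaaaaaaaaaaaab, Z) ⊢ (q0, aaaaaaaaaaaab, Z) ⊢ (q0, aaaaaaaaaaab, Z) ⊢ (q0, aaaaaaaaaab, Z) ⊢ (q0, aaaaaaaaab, Z) ⊢ (q0, aaaaaaaab, Z) ⊢ (q0, aaaaaaab, Z) ⊢ (q0, aaaaaab, Z) ⊢ (q0, aaaaab, Z) ⊢ (q0, aaaab, Z) ⊢ (q0, aaab, Z) ⊢ (q0, aab, Z) ⊢ (q0, ab, Z) ⊢ (q0, b, Z) ⊢ (q3, ε, ε)
All input consumed and the stack is empty.

Accept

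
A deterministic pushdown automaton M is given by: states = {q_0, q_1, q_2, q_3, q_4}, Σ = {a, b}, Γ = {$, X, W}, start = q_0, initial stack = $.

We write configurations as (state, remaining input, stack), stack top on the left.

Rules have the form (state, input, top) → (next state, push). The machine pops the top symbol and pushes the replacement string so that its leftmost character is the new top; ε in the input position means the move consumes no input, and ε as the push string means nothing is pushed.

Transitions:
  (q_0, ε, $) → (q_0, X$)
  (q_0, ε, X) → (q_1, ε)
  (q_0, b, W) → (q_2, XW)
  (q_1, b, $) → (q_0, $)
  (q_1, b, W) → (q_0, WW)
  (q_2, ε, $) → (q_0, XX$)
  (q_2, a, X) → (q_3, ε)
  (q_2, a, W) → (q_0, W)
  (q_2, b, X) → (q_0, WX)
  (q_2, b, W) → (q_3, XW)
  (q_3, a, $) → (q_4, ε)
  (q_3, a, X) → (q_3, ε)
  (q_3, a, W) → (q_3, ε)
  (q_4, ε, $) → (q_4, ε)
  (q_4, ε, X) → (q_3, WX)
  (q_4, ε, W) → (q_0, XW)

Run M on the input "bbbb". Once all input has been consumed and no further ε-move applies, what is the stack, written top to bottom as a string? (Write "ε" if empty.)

(q_0, bbbb, $)
  ε-move, top $: go to q_0, push X$ → (q_0, bbbb, X$)
  ε-move, top X: go to q_1, push ε → (q_1, bbbb, $)
  read b, top $: go to q_0, push $ → (q_0, bbb, $)
  ε-move, top $: go to q_0, push X$ → (q_0, bbb, X$)
  ε-move, top X: go to q_1, push ε → (q_1, bbb, $)
  read b, top $: go to q_0, push $ → (q_0, bb, $)
  ε-move, top $: go to q_0, push X$ → (q_0, bb, X$)
  ε-move, top X: go to q_1, push ε → (q_1, bb, $)
  read b, top $: go to q_0, push $ → (q_0, b, $)
  ε-move, top $: go to q_0, push X$ → (q_0, b, X$)
  ε-move, top X: go to q_1, push ε → (q_1, b, $)
  read b, top $: go to q_0, push $ → (q_0, ε, $)
  ε-move, top $: go to q_0, push X$ → (q_0, ε, X$)
  ε-move, top X: go to q_1, push ε → (q_1, ε, $)
All input consumed in state q_1 with stack $.

$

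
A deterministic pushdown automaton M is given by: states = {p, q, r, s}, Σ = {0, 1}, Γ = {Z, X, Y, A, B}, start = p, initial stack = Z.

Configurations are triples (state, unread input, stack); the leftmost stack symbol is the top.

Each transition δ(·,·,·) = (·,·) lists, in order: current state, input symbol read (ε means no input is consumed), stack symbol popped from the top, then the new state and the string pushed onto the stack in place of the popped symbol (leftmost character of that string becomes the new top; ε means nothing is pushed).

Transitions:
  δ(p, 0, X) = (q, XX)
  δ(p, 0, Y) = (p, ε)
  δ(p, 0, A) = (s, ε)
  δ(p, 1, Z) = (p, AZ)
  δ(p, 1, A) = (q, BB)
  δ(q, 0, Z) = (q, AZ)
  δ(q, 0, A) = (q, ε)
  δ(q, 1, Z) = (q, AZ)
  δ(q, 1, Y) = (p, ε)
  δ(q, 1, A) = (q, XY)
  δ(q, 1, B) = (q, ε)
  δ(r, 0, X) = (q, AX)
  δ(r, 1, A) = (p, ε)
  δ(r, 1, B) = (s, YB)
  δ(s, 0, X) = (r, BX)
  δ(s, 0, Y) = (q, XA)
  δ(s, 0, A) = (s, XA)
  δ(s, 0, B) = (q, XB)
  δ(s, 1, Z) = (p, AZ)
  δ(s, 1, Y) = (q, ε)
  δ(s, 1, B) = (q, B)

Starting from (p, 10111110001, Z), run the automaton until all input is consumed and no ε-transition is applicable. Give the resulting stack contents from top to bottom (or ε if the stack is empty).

AZ

(p, 10111110001, Z)
  read 1, top Z: go to p, push AZ → (p, 0111110001, AZ)
  read 0, top A: go to s, push ε → (s, 111110001, Z)
  read 1, top Z: go to p, push AZ → (p, 11110001, AZ)
  read 1, top A: go to q, push BB → (q, 1110001, BBZ)
  read 1, top B: go to q, push ε → (q, 110001, BZ)
  read 1, top B: go to q, push ε → (q, 10001, Z)
  read 1, top Z: go to q, push AZ → (q, 0001, AZ)
  read 0, top A: go to q, push ε → (q, 001, Z)
  read 0, top Z: go to q, push AZ → (q, 01, AZ)
  read 0, top A: go to q, push ε → (q, 1, Z)
  read 1, top Z: go to q, push AZ → (q, ε, AZ)
All input consumed in state q with stack AZ.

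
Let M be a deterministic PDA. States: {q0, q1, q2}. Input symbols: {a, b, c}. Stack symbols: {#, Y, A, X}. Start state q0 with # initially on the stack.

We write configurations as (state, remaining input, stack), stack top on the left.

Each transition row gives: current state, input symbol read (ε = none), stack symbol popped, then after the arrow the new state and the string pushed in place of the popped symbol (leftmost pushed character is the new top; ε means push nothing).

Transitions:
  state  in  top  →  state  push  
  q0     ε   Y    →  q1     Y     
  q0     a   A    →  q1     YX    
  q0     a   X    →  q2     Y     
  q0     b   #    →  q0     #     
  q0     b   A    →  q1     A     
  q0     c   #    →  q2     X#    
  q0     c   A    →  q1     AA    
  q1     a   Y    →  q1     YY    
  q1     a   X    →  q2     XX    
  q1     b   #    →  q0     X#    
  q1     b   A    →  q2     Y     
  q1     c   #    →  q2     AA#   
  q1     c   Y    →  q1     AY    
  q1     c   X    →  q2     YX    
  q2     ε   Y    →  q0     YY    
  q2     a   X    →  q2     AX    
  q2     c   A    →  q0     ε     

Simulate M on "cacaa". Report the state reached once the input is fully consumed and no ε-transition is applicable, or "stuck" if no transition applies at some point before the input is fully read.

(q0, cacaa, #) ⊢ (q2, acaa, X#) ⊢ (q2, caa, AX#) ⊢ (q0, aa, X#) ⊢ (q2, a, Y#) ⊢ (q0, a, YY#) ⊢ (q1, a, YY#) ⊢ (q1, ε, YYY#)
All input consumed; M is in state q1.

q1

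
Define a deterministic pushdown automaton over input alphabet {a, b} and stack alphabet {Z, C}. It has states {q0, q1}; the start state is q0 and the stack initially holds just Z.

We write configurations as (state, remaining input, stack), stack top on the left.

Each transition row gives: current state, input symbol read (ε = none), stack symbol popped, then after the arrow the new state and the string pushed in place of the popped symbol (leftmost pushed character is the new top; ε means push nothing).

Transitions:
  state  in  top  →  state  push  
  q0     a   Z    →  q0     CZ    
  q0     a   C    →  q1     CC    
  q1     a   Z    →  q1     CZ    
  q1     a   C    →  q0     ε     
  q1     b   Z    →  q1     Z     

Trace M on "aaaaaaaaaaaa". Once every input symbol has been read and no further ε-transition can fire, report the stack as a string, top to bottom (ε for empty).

CCZ

(q0, aaaaaaaaaaaa, Z) ⊢ (q0, aaaaaaaaaaa, CZ) ⊢ (q1, aaaaaaaaaa, CCZ) ⊢ (q0, aaaaaaaaa, CZ) ⊢ (q1, aaaaaaaa, CCZ) ⊢ (q0, aaaaaaa, CZ) ⊢ (q1, aaaaaa, CCZ) ⊢ (q0, aaaaa, CZ) ⊢ (q1, aaaa, CCZ) ⊢ (q0, aaa, CZ) ⊢ (q1, aa, CCZ) ⊢ (q0, a, CZ) ⊢ (q1, ε, CCZ)
All input consumed in state q1 with stack CCZ.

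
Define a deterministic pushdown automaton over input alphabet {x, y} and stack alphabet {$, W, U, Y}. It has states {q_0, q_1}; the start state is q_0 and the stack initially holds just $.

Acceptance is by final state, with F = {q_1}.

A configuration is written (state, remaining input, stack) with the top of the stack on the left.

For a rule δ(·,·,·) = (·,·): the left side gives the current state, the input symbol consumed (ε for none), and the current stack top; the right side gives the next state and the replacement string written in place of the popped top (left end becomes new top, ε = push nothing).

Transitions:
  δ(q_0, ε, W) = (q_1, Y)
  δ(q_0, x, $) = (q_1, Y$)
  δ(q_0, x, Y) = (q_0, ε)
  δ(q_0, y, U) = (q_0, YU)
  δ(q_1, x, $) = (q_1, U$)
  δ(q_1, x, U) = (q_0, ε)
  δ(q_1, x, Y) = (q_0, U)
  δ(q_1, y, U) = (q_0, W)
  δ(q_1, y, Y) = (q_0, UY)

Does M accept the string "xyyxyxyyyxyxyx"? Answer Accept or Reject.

(q_0, xyyxyxyyyxyxyx, $)
  read x, top $: go to q_1, push Y$ → (q_1, yyxyxyyyxyxyx, Y$)
  read y, top Y: go to q_0, push UY → (q_0, yxyxyyyxyxyx, UY$)
  read y, top U: go to q_0, push YU → (q_0, xyxyyyxyxyx, YUY$)
  read x, top Y: go to q_0, push ε → (q_0, yxyyyxyxyx, UY$)
  read y, top U: go to q_0, push YU → (q_0, xyyyxyxyx, YUY$)
  read x, top Y: go to q_0, push ε → (q_0, yyyxyxyx, UY$)
  read y, top U: go to q_0, push YU → (q_0, yyxyxyx, YUY$)
No transition applies at (q_0, yyxyxyx, YUY$); input not fully consumed.

Reject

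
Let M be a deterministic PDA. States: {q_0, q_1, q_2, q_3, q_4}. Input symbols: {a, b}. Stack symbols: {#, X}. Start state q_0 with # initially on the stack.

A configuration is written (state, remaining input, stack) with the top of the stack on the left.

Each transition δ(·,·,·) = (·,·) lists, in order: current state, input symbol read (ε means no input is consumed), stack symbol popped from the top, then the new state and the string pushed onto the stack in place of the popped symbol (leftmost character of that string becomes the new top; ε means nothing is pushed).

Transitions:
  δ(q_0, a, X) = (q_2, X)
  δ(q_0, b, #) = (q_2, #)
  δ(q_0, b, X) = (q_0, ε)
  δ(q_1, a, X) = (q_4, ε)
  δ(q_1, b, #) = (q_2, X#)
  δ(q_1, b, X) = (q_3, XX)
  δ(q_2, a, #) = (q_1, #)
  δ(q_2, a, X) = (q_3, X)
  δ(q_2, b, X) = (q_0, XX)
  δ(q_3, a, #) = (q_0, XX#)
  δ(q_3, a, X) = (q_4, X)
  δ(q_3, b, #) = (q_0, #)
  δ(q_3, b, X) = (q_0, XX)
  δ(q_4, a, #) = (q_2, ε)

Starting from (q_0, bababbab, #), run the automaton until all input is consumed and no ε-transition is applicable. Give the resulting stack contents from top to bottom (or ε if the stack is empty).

XX#

(q_0, bababbab, #)
  read b, top #: go to q_2, push # → (q_2, ababbab, #)
  read a, top #: go to q_1, push # → (q_1, babbab, #)
  read b, top #: go to q_2, push X# → (q_2, abbab, X#)
  read a, top X: go to q_3, push X → (q_3, bbab, X#)
  read b, top X: go to q_0, push XX → (q_0, bab, XX#)
  read b, top X: go to q_0, push ε → (q_0, ab, X#)
  read a, top X: go to q_2, push X → (q_2, b, X#)
  read b, top X: go to q_0, push XX → (q_0, ε, XX#)
All input consumed in state q_0 with stack XX#.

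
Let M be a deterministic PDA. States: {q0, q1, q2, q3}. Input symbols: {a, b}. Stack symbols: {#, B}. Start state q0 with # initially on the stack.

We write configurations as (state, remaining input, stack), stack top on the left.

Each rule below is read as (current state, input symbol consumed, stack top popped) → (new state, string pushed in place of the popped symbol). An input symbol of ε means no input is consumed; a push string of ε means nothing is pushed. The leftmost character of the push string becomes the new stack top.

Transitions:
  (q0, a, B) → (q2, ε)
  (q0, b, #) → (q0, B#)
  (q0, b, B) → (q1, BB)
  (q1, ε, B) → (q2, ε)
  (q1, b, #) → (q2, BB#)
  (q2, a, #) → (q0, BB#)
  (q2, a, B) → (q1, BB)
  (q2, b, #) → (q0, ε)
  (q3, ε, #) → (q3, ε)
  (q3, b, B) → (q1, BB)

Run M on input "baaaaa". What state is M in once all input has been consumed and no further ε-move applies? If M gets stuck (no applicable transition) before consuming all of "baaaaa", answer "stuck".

(q0, baaaaa, #)
  read b, top #: go to q0, push B# → (q0, aaaaa, B#)
  read a, top B: go to q2, push ε → (q2, aaaa, #)
  read a, top #: go to q0, push BB# → (q0, aaa, BB#)
  read a, top B: go to q2, push ε → (q2, aa, B#)
  read a, top B: go to q1, push BB → (q1, a, BB#)
  ε-move, top B: go to q2, push ε → (q2, a, B#)
  read a, top B: go to q1, push BB → (q1, ε, BB#)
  ε-move, top B: go to q2, push ε → (q2, ε, B#)
All input consumed; M is in state q2.

q2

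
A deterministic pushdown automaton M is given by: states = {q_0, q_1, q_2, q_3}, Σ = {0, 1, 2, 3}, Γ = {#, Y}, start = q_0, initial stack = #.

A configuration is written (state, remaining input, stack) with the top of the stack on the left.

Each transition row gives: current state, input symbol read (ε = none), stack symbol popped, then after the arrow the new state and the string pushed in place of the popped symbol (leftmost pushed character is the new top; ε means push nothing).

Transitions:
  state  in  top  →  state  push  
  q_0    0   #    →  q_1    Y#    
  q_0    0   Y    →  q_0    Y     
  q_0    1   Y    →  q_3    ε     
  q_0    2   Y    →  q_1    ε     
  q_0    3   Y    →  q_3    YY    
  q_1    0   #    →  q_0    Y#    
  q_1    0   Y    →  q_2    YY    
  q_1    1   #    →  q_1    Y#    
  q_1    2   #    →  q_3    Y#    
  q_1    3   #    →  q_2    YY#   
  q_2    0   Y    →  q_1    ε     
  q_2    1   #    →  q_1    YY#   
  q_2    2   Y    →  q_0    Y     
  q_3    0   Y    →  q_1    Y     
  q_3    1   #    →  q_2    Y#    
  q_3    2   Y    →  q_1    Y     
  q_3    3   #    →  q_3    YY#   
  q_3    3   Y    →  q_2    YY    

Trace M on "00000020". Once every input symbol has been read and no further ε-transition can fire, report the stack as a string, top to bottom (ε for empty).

(q_0, 00000020, #)
  read 0, top #: go to q_1, push Y# → (q_1, 0000020, Y#)
  read 0, top Y: go to q_2, push YY → (q_2, 000020, YY#)
  read 0, top Y: go to q_1, push ε → (q_1, 00020, Y#)
  read 0, top Y: go to q_2, push YY → (q_2, 0020, YY#)
  read 0, top Y: go to q_1, push ε → (q_1, 020, Y#)
  read 0, top Y: go to q_2, push YY → (q_2, 20, YY#)
  read 2, top Y: go to q_0, push Y → (q_0, 0, YY#)
  read 0, top Y: go to q_0, push Y → (q_0, ε, YY#)
All input consumed in state q_0 with stack YY#.

YY#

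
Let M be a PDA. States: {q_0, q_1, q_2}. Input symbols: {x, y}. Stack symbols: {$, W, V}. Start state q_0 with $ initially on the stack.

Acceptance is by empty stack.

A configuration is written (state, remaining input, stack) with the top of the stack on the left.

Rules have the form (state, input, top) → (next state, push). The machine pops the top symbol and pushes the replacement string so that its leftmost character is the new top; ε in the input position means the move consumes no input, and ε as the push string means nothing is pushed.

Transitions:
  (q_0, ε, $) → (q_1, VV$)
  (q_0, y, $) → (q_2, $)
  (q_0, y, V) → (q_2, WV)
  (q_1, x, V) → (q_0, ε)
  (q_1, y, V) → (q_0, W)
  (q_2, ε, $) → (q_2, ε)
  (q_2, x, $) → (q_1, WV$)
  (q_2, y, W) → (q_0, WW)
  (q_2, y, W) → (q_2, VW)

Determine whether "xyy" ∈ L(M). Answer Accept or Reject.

No computation consumes all input and empties the stack.

Reject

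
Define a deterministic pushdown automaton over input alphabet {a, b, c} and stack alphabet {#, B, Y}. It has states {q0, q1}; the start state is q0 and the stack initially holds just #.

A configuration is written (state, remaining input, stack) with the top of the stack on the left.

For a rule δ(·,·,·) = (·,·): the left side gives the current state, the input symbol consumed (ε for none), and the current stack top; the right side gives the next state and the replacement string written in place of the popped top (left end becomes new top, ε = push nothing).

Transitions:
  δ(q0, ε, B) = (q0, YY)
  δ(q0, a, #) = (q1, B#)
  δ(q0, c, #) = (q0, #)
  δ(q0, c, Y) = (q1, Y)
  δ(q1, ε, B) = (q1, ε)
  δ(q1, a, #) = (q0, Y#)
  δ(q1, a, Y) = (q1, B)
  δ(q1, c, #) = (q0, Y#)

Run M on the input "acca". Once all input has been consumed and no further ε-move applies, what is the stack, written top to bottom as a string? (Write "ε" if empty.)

(q0, acca, #)
  read a, top #: go to q1, push B# → (q1, cca, B#)
  ε-move, top B: go to q1, push ε → (q1, cca, #)
  read c, top #: go to q0, push Y# → (q0, ca, Y#)
  read c, top Y: go to q1, push Y → (q1, a, Y#)
  read a, top Y: go to q1, push B → (q1, ε, B#)
  ε-move, top B: go to q1, push ε → (q1, ε, #)
All input consumed in state q1 with stack #.

#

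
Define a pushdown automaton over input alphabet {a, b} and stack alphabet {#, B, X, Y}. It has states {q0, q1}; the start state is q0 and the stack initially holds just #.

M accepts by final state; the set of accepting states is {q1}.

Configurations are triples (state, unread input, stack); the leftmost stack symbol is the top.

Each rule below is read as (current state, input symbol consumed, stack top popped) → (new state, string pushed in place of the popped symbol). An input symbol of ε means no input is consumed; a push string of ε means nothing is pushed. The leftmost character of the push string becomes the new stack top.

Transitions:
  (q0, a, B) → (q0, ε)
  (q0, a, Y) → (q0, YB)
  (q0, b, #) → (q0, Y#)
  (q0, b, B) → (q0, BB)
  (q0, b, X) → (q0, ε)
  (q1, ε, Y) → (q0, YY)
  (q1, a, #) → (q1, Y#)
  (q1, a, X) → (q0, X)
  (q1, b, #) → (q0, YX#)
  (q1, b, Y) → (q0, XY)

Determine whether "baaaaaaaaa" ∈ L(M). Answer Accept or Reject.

No computation consumes all input and reaches a final state.

Reject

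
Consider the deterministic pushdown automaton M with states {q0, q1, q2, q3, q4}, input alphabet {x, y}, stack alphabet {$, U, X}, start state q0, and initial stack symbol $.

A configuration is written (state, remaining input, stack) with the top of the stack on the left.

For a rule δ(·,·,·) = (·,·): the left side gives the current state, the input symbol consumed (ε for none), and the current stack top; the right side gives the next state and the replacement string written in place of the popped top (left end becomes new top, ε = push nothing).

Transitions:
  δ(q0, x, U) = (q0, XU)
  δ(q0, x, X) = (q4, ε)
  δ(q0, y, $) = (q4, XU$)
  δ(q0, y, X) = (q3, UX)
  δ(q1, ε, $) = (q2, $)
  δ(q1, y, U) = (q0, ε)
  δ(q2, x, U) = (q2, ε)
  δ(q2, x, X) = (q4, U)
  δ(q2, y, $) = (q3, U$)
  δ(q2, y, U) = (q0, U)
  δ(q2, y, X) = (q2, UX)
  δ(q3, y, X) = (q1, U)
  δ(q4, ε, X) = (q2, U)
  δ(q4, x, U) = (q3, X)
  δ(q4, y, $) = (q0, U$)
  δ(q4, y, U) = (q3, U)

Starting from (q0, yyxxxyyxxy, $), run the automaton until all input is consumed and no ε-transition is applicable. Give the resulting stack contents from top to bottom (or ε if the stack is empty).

(q0, yyxxxyyxxy, $)
  read y, top $: go to q4, push XU$ → (q4, yxxxyyxxy, XU$)
  ε-move, top X: go to q2, push U → (q2, yxxxyyxxy, UU$)
  read y, top U: go to q0, push U → (q0, xxxyyxxy, UU$)
  read x, top U: go to q0, push XU → (q0, xxyyxxy, XUU$)
  read x, top X: go to q4, push ε → (q4, xyyxxy, UU$)
  read x, top U: go to q3, push X → (q3, yyxxy, XU$)
  read y, top X: go to q1, push U → (q1, yxxy, UU$)
  read y, top U: go to q0, push ε → (q0, xxy, U$)
  read x, top U: go to q0, push XU → (q0, xy, XU$)
  read x, top X: go to q4, push ε → (q4, y, U$)
  read y, top U: go to q3, push U → (q3, ε, U$)
All input consumed in state q3 with stack U$.

U$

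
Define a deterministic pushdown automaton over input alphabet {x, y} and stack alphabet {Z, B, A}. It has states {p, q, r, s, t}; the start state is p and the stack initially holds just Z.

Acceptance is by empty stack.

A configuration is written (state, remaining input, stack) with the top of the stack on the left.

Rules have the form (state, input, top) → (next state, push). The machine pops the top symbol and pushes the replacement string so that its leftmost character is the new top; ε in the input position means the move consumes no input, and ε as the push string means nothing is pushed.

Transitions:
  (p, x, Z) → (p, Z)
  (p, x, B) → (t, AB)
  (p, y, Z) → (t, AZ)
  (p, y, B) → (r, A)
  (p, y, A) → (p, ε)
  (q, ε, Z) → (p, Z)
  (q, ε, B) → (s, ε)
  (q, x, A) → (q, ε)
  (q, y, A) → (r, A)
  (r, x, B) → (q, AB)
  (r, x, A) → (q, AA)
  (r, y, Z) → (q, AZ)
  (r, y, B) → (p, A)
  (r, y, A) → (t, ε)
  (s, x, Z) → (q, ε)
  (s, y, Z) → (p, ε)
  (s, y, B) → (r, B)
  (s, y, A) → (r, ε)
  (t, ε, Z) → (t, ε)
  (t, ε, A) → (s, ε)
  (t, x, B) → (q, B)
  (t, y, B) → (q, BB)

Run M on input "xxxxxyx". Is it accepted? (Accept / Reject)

Accept

(p, xxxxxyx, Z) ⊢ (p, xxxxyx, Z) ⊢ (p, xxxyx, Z) ⊢ (p, xxyx, Z) ⊢ (p, xyx, Z) ⊢ (p, yx, Z) ⊢ (t, x, AZ) ⊢ (s, x, Z) ⊢ (q, ε, ε)
All input consumed and the stack is empty.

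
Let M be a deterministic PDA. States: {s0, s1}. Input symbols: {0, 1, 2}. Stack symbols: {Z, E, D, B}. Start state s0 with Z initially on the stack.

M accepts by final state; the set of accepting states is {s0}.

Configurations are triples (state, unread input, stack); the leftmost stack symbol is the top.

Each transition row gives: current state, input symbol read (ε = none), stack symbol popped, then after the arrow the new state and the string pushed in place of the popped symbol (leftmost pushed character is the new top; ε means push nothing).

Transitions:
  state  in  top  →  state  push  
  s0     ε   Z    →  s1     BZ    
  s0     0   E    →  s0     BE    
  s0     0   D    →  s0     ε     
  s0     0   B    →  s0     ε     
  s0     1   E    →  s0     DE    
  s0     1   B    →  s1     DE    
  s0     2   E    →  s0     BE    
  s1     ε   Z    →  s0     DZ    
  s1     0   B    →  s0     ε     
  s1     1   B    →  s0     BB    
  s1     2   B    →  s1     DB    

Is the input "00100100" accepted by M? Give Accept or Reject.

Accept

(s0, 00100100, Z) ⊢ (s1, 00100100, BZ) ⊢ (s0, 0100100, Z) ⊢ (s1, 0100100, BZ) ⊢ (s0, 100100, Z) ⊢ (s1, 100100, BZ) ⊢ (s0, 00100, BBZ) ⊢ (s0, 0100, BZ) ⊢ (s0, 100, Z) ⊢ (s1, 100, BZ) ⊢ (s0, 00, BBZ) ⊢ (s0, 0, BZ) ⊢ (s0, ε, Z)
All input consumed; state s0 ∈ F.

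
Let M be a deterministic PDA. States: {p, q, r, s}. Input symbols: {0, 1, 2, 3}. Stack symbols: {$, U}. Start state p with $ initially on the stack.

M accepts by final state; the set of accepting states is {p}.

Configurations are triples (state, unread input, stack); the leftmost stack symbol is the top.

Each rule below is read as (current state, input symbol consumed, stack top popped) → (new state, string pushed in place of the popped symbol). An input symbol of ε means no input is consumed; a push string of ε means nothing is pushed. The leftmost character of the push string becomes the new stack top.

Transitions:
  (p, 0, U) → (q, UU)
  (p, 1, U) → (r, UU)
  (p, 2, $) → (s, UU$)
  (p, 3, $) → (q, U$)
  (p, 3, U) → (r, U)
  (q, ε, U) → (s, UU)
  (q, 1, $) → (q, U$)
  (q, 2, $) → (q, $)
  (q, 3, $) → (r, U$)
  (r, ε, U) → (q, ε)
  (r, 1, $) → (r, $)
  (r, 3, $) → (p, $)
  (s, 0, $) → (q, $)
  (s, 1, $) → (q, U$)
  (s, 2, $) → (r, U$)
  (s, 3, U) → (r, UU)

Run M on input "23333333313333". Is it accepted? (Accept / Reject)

Reject

(p, 23333333313333, $)
  read 2, top $: go to s, push UU$ → (s, 3333333313333, UU$)
  read 3, top U: go to r, push UU → (r, 333333313333, UUU$)
  ε-move, top U: go to q, push ε → (q, 333333313333, UU$)
  ε-move, top U: go to s, push UU → (s, 333333313333, UUU$)
  read 3, top U: go to r, push UU → (r, 33333313333, UUUU$)
  ε-move, top U: go to q, push ε → (q, 33333313333, UUU$)
  ε-move, top U: go to s, push UU → (s, 33333313333, UUUU$)
  read 3, top U: go to r, push UU → (r, 3333313333, UUUUU$)
  ε-move, top U: go to q, push ε → (q, 3333313333, UUUU$)
  ε-move, top U: go to s, push UU → (s, 3333313333, UUUUU$)
  read 3, top U: go to r, push UU → (r, 333313333, UUUUUU$)
  ε-move, top U: go to q, push ε → (q, 333313333, UUUUU$)
  ε-move, top U: go to s, push UU → (s, 333313333, UUUUUU$)
  read 3, top U: go to r, push UU → (r, 33313333, UUUUUUU$)
  ε-move, top U: go to q, push ε → (q, 33313333, UUUUUU$)
  ε-move, top U: go to s, push UU → (s, 33313333, UUUUUUU$)
  read 3, top U: go to r, push UU → (r, 3313333, UUUUUUUU$)
  ε-move, top U: go to q, push ε → (q, 3313333, UUUUUUU$)
  ε-move, top U: go to s, push UU → (s, 3313333, UUUUUUUU$)
  read 3, top U: go to r, push UU → (r, 313333, UUUUUUUUU$)
  ε-move, top U: go to q, push ε → (q, 313333, UUUUUUUU$)
  ε-move, top U: go to s, push UU → (s, 313333, UUUUUUUUU$)
  read 3, top U: go to r, push UU → (r, 13333, UUUUUUUUUU$)
  ε-move, top U: go to q, push ε → (q, 13333, UUUUUUUUU$)
  ε-move, top U: go to s, push UU → (s, 13333, UUUUUUUUUU$)
No transition applies at (s, 13333, UUUUUUUUUU$); input not fully consumed.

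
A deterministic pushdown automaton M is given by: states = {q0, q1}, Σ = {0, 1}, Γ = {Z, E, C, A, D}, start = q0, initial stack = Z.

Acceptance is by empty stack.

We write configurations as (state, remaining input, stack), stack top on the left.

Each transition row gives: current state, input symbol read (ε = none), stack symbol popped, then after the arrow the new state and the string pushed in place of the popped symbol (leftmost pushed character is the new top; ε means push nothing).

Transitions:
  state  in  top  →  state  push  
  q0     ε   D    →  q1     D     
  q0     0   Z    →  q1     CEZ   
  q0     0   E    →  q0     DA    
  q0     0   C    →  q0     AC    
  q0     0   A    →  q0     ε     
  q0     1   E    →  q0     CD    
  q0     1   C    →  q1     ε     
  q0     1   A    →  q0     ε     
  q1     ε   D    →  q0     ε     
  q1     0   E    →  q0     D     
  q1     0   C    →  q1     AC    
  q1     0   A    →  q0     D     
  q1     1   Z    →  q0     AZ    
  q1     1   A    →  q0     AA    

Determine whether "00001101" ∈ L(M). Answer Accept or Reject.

(q0, 00001101, Z) ⊢ (q1, 0001101, CEZ) ⊢ (q1, 001101, ACEZ) ⊢ (q0, 01101, DCEZ) ⊢ (q1, 01101, DCEZ) ⊢ (q0, 01101, CEZ) ⊢ (q0, 1101, ACEZ) ⊢ (q0, 101, CEZ) ⊢ (q1, 01, EZ) ⊢ (q0, 1, DZ) ⊢ (q1, 1, DZ) ⊢ (q0, 1, Z)
No transition applies at (q0, 1, Z); input not fully consumed.

Reject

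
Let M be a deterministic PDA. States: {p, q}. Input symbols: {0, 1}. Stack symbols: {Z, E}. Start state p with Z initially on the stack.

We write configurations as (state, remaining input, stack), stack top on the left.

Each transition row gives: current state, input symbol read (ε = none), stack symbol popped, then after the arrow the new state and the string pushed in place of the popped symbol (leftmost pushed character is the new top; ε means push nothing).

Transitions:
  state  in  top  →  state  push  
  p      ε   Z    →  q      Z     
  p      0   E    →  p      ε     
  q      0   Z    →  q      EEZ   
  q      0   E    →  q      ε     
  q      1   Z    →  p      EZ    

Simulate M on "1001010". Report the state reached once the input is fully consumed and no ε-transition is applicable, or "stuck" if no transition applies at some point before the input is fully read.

stuck

(p, 1001010, Z) ⊢ (q, 1001010, Z) ⊢ (p, 001010, EZ) ⊢ (p, 01010, Z) ⊢ (q, 01010, Z) ⊢ (q, 1010, EEZ)
No transition for (q, 1, top E); M blocks with input 1010 remaining.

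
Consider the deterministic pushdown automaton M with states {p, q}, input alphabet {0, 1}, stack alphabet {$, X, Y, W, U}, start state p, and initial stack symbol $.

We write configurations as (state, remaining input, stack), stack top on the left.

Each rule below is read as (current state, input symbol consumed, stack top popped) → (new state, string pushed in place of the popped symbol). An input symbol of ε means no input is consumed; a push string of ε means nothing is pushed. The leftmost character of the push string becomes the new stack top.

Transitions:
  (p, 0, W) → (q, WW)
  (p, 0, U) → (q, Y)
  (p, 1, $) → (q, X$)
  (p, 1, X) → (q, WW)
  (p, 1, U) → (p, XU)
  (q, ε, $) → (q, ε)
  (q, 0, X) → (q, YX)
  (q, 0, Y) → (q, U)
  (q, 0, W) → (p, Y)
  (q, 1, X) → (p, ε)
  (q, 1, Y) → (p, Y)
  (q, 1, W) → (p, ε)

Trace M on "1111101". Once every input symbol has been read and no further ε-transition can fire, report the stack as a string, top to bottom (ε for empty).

YX$

(p, 1111101, $)
  read 1, top $: go to q, push X$ → (q, 111101, X$)
  read 1, top X: go to p, push ε → (p, 11101, $)
  read 1, top $: go to q, push X$ → (q, 1101, X$)
  read 1, top X: go to p, push ε → (p, 101, $)
  read 1, top $: go to q, push X$ → (q, 01, X$)
  read 0, top X: go to q, push YX → (q, 1, YX$)
  read 1, top Y: go to p, push Y → (p, ε, YX$)
All input consumed in state p with stack YX$.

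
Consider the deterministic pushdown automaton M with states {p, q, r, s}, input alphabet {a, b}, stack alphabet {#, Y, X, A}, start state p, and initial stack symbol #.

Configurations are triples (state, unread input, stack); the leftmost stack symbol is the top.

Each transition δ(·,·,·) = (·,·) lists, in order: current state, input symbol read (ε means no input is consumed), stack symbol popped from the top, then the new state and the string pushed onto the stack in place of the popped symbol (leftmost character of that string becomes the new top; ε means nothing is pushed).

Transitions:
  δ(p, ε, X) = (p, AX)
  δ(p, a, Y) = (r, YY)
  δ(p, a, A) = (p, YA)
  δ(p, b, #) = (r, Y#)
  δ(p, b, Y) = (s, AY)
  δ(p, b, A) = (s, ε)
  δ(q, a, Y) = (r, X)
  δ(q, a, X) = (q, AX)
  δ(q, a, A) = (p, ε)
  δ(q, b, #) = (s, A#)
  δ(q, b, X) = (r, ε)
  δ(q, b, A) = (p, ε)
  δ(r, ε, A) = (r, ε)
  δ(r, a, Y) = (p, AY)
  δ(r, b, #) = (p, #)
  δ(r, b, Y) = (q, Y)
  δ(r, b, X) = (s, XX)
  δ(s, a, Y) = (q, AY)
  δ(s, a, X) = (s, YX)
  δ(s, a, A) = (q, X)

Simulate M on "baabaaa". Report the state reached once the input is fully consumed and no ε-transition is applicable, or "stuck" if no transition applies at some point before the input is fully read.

p

(p, baabaaa, #) ⊢ (r, aabaaa, Y#) ⊢ (p, abaaa, AY#) ⊢ (p, baaa, YAY#) ⊢ (s, aaa, AYAY#) ⊢ (q, aa, XYAY#) ⊢ (q, a, AXYAY#) ⊢ (p, ε, XYAY#) ⊢ (p, ε, AXYAY#)
All input consumed; M is in state p.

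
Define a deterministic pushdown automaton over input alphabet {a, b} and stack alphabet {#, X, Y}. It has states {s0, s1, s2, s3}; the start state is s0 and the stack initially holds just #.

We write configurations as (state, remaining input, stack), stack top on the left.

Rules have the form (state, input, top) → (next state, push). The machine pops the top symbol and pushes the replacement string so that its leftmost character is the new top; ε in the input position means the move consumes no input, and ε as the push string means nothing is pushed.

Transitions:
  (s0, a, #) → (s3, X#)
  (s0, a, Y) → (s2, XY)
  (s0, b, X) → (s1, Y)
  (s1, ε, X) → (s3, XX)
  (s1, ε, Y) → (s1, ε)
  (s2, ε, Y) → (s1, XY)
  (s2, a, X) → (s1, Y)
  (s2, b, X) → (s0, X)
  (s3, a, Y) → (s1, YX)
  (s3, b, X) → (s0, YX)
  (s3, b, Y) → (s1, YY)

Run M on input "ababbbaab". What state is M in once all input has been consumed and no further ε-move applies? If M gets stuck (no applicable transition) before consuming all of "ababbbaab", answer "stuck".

(s0, ababbbaab, #) ⊢ (s3, babbbaab, X#) ⊢ (s0, abbbaab, YX#) ⊢ (s2, bbbaab, XYX#) ⊢ (s0, bbaab, XYX#) ⊢ (s1, baab, YYX#) ⊢ (s1, baab, YX#) ⊢ (s1, baab, X#) ⊢ (s3, baab, XX#) ⊢ (s0, aab, YXX#) ⊢ (s2, ab, XYXX#) ⊢ (s1, b, YYXX#) ⊢ (s1, b, YXX#) ⊢ (s1, b, XX#) ⊢ (s3, b, XXX#) ⊢ (s0, ε, YXXX#)
All input consumed; M is in state s0.

s0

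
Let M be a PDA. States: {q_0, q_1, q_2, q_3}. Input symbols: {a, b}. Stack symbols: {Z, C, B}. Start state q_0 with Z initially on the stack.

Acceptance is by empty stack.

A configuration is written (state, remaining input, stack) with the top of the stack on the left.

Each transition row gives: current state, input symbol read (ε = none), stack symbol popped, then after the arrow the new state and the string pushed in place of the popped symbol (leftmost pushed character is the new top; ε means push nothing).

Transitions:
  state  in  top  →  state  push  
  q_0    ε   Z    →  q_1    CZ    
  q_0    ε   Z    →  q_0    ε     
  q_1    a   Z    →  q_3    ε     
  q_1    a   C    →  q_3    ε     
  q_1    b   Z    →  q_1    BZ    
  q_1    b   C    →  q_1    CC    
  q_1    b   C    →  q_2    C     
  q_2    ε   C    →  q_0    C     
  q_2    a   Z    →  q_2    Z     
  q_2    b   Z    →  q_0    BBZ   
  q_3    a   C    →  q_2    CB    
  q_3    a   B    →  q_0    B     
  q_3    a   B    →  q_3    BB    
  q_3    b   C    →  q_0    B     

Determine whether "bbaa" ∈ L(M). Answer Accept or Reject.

No computation consumes all input and empties the stack.

Reject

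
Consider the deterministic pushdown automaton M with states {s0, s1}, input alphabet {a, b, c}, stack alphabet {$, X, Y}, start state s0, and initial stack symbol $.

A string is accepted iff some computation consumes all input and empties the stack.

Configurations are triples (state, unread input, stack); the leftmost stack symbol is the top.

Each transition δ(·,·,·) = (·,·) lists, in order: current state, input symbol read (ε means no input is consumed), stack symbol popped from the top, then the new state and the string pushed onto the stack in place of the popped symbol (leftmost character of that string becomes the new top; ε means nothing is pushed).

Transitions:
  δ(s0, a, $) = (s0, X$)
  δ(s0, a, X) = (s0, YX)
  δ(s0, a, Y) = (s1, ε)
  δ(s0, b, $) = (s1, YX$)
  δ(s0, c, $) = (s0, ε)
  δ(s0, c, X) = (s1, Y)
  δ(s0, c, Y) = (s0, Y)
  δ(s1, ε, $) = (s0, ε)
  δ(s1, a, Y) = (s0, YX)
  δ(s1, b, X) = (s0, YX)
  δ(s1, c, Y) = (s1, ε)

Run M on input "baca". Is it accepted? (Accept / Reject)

(s0, baca, $)
  read b, top $: go to s1, push YX$ → (s1, aca, YX$)
  read a, top Y: go to s0, push YX → (s0, ca, YXX$)
  read c, top Y: go to s0, push Y → (s0, a, YXX$)
  read a, top Y: go to s1, push ε → (s1, ε, XX$)
All input consumed; stack is XX$, not empty, and no further ε-move applies.

Reject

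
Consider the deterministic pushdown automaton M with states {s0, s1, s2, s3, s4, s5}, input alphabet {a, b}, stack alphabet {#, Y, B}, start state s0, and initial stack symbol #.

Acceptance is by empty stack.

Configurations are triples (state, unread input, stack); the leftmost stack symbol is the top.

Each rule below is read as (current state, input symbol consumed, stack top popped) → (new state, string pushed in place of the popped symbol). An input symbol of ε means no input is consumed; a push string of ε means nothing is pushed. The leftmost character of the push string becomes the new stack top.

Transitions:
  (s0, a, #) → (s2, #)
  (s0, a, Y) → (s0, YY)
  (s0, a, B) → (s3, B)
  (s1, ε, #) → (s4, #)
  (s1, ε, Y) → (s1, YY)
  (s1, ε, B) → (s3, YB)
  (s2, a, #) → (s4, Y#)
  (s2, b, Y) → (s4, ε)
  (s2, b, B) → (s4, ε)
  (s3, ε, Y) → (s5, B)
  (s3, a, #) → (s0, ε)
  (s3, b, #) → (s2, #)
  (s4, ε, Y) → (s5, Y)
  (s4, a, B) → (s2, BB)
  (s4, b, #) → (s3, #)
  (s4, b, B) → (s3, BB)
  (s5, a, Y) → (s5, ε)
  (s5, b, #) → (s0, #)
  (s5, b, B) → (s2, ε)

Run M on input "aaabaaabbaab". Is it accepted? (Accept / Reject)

(s0, aaabaaabbaab, #) ⊢ (s2, aabaaabbaab, #) ⊢ (s4, abaaabbaab, Y#) ⊢ (s5, abaaabbaab, Y#) ⊢ (s5, baaabbaab, #) ⊢ (s0, aaabbaab, #) ⊢ (s2, aabbaab, #) ⊢ (s4, abbaab, Y#) ⊢ (s5, abbaab, Y#) ⊢ (s5, bbaab, #) ⊢ (s0, baab, #)
No transition applies at (s0, baab, #); input not fully consumed.

Reject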